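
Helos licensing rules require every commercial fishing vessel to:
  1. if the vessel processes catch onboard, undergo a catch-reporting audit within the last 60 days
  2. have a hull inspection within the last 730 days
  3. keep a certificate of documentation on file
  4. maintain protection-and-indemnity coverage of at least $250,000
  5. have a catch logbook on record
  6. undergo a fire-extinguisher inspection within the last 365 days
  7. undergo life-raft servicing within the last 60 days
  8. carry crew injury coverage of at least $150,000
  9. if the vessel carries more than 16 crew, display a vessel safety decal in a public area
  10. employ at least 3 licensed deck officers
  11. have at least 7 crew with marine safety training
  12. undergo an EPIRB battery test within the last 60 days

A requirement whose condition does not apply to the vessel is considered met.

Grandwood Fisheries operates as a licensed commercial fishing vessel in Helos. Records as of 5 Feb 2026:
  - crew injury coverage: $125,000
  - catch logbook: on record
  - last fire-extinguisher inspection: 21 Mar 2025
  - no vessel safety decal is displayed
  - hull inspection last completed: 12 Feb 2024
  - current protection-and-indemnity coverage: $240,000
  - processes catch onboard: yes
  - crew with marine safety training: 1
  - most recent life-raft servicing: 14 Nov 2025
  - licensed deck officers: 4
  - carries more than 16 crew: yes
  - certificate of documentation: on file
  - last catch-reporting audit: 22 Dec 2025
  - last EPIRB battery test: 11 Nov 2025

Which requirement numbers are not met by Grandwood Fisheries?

1. condition 'processes catch onboard' holds; catch-reporting audit 45 days ago vs limit 60 → met
2. hull inspection 724 days ago vs limit 730 → met
3. certificate of documentation present → met
4. protection-and-indemnity coverage $240,000 < $250,000 → not met
5. catch logbook present → met
6. fire-extinguisher inspection 321 days ago vs limit 365 → met
7. life-raft servicing 83 days ago vs limit 60 → not met
8. crew injury coverage $125,000 < $150,000 → not met
9. condition 'carries more than 16 crew' holds; vessel safety decal absent → not met
10. licensed deck officers 4 ≥ 3 → met
11. crew with marine safety training 1 < 7 → not met
12. EPIRB battery test 86 days ago vs limit 60 → not met
Not met: 4, 7, 8, 9, 11, 12

4, 7, 8, 9, 11, 12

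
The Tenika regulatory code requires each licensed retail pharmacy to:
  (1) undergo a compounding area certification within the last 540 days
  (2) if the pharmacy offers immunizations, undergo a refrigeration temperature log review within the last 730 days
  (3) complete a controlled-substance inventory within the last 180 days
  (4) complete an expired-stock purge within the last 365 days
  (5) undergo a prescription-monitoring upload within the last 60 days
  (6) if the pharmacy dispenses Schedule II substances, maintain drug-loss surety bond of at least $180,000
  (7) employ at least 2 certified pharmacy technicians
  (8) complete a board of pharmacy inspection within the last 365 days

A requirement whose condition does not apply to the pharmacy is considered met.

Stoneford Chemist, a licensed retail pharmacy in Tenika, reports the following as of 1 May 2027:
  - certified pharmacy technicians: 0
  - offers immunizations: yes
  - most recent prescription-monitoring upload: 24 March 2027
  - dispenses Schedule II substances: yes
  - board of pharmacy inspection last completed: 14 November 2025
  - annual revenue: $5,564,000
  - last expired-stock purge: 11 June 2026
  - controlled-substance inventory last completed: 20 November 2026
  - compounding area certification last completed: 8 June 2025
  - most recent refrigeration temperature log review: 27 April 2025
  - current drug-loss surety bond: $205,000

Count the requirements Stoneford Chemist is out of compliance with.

1. compounding area certification 692 days ago vs limit 540 → not met
2. condition 'offers immunizations' holds; refrigeration temperature log review 734 days ago vs limit 730 → not met
3. controlled-substance inventory 162 days ago vs limit 180 → met
4. expired-stock purge 324 days ago vs limit 365 → met
5. prescription-monitoring upload 38 days ago vs limit 60 → met
6. condition 'dispenses Schedule II substances' holds; drug-loss surety bond $205,000 ≥ $180,000 → met
7. certified pharmacy technicians 0 < 2 → not met
8. board of pharmacy inspection 533 days ago vs limit 365 → not met
Not met: 4 of 8

4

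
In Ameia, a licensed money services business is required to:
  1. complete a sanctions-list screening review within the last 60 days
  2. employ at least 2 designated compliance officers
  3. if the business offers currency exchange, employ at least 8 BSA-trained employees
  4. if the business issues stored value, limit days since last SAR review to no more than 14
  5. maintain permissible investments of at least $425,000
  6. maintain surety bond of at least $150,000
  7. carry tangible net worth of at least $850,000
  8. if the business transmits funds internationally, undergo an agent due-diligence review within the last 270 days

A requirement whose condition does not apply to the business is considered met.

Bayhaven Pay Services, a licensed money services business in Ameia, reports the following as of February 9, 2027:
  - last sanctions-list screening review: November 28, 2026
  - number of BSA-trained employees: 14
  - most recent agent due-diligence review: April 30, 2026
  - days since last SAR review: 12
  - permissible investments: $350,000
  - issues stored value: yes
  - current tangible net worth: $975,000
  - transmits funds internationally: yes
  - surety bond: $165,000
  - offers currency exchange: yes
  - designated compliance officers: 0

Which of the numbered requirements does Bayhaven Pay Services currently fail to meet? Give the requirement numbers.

1. sanctions-list screening review 73 days ago vs limit 60 → not met
2. designated compliance officers 0 < 2 → not met
3. condition 'offers currency exchange' holds; BSA-trained employees 14 ≥ 8 → met
4. condition 'issues stored value' holds; days since last SAR review 12 ≤ 14 → met
5. permissible investments $350,000 < $425,000 → not met
6. surety bond $165,000 ≥ $150,000 → met
7. tangible net worth $975,000 ≥ $850,000 → met
8. condition 'transmits funds internationally' holds; agent due-diligence review 285 days ago vs limit 270 → not met
Not met: 1, 2, 5, 8

1, 2, 5, 8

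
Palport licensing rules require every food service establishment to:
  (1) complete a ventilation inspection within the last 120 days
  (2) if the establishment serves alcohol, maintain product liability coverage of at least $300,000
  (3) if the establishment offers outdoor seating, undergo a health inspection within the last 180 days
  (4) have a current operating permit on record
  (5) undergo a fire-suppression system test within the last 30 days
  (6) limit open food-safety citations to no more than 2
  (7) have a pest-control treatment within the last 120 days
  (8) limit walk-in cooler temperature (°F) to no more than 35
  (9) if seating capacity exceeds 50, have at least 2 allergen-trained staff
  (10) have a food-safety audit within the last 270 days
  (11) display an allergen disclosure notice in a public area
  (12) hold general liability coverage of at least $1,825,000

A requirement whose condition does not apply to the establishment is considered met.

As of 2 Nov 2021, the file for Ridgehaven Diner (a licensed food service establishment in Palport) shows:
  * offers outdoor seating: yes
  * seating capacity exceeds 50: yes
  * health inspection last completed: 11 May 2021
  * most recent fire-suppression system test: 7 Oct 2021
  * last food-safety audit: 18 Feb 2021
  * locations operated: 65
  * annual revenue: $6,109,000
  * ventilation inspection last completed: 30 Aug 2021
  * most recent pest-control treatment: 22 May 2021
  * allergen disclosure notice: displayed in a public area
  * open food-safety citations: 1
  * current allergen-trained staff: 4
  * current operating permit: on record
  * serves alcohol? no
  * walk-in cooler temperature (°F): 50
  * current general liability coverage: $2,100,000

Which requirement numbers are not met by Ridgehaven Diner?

1. ventilation inspection 64 days ago vs limit 120 → met
2. condition 'serves alcohol' does not hold → requirement n/a → met
3. condition 'offers outdoor seating' holds; health inspection 175 days ago vs limit 180 → met
4. current operating permit present → met
5. fire-suppression system test 26 days ago vs limit 30 → met
6. open food-safety citations 1 ≤ 2 → met
7. pest-control treatment 164 days ago vs limit 120 → not met
8. walk-in cooler temperature (°F) 50 > 35 → not met
9. condition 'seating capacity exceeds 50' holds; allergen-trained staff 4 ≥ 2 → met
10. food-safety audit 257 days ago vs limit 270 → met
11. allergen disclosure notice present → met
12. general liability coverage $2,100,000 ≥ $1,825,000 → met
Not met: 7, 8

7, 8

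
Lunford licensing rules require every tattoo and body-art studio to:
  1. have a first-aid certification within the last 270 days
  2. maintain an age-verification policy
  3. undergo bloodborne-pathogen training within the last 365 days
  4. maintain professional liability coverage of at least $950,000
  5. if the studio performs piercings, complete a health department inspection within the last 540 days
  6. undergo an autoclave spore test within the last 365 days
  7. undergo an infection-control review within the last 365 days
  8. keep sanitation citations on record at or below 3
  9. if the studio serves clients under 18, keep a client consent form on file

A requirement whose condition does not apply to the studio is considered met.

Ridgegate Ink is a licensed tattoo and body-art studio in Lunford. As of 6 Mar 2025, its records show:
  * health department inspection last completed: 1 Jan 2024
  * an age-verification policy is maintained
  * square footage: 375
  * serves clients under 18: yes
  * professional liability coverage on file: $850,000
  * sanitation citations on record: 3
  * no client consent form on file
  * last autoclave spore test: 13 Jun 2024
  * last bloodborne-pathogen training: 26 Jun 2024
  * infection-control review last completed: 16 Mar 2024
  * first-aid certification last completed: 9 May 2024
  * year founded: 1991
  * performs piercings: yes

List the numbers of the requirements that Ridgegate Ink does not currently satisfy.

1, 4, 9

1. first-aid certification 301 days ago vs limit 270 → not met
2. age-verification policy present → met
3. bloodborne-pathogen training 253 days ago vs limit 365 → met
4. professional liability coverage $850,000 < $950,000 → not met
5. condition 'performs piercings' holds; health department inspection 430 days ago vs limit 540 → met
6. autoclave spore test 266 days ago vs limit 365 → met
7. infection-control review 355 days ago vs limit 365 → met
8. sanitation citations on record 3 ≤ 3 → met
9. condition 'serves clients under 18' holds; client consent form absent → not met
Not met: 1, 4, 9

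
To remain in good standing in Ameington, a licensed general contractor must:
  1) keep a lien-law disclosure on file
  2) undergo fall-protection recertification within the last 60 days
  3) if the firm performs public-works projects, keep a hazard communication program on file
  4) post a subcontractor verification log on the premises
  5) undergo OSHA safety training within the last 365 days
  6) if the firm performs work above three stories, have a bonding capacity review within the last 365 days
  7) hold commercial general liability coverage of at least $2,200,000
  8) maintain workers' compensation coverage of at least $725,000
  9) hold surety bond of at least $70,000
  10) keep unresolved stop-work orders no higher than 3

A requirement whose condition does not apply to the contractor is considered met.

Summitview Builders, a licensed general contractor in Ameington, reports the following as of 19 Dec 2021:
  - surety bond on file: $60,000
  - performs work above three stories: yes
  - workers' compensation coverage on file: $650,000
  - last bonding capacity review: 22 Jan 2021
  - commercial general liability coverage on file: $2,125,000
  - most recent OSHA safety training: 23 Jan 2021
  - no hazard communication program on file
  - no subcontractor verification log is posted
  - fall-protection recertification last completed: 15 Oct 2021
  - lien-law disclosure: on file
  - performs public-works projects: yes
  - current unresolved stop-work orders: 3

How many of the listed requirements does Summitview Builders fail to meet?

6

1. lien-law disclosure present → met
2. fall-protection recertification 65 days ago vs limit 60 → not met
3. condition 'performs public-works projects' holds; hazard communication program absent → not met
4. subcontractor verification log absent → not met
5. OSHA safety training 330 days ago vs limit 365 → met
6. condition 'performs work above three stories' holds; bonding capacity review 331 days ago vs limit 365 → met
7. commercial general liability coverage $2,125,000 < $2,200,000 → not met
8. workers' compensation coverage $650,000 < $725,000 → not met
9. surety bond $60,000 < $70,000 → not met
10. unresolved stop-work orders 3 ≤ 3 → met
Not met: 6 of 10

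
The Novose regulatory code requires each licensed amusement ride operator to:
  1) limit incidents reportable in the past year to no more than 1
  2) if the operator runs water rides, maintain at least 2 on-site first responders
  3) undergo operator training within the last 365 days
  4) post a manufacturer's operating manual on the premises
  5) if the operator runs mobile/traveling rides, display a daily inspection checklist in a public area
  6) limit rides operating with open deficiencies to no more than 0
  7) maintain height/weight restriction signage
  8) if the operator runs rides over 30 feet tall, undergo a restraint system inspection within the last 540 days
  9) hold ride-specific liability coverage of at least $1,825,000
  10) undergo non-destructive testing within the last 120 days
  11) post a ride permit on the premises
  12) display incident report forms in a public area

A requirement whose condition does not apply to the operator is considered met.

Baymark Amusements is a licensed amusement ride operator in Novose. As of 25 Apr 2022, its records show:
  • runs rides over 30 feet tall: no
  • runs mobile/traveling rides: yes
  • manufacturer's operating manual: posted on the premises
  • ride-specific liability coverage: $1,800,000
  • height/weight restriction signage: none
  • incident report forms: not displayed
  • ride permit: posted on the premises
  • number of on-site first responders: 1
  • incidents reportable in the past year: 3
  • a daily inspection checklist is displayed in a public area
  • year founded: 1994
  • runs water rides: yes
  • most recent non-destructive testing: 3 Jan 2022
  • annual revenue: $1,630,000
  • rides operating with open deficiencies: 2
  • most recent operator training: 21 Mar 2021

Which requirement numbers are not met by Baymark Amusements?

1. incidents reportable in the past year 3 > 1 → not met
2. condition 'runs water rides' holds; on-site first responders 1 < 2 → not met
3. operator training 400 days ago vs limit 365 → not met
4. manufacturer's operating manual present → met
5. condition 'runs mobile/traveling rides' holds; daily inspection checklist present → met
6. rides operating with open deficiencies 2 > 0 → not met
7. height/weight restriction signage absent → not met
8. condition 'runs rides over 30 feet tall' does not hold → requirement n/a → met
9. ride-specific liability coverage $1,800,000 < $1,825,000 → not met
10. non-destructive testing 112 days ago vs limit 120 → met
11. ride permit present → met
12. incident report forms absent → not met
Not met: 1, 2, 3, 6, 7, 9, 12

1, 2, 3, 6, 7, 9, 12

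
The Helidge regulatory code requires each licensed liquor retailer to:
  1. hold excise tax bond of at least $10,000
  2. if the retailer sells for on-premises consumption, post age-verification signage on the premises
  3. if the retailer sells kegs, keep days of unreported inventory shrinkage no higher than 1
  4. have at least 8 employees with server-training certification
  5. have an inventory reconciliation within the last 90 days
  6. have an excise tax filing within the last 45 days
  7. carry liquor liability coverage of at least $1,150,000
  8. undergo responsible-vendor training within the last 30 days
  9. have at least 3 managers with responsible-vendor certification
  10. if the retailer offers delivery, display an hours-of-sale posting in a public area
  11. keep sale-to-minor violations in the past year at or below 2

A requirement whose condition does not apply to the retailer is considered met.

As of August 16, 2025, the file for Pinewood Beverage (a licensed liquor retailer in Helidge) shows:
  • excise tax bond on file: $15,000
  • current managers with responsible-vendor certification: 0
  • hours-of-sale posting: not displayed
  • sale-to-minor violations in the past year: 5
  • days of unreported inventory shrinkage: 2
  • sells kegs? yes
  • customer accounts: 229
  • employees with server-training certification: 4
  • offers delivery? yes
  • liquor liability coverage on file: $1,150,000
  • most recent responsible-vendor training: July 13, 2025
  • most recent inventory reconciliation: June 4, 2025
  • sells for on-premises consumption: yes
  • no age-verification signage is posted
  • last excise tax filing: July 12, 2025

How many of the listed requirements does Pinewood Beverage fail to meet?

1. excise tax bond $15,000 ≥ $10,000 → met
2. condition 'sells for on-premises consumption' holds; age-verification signage absent → not met
3. condition 'sells kegs' holds; days of unreported inventory shrinkage 2 > 1 → not met
4. employees with server-training certification 4 < 8 → not met
5. inventory reconciliation 73 days ago vs limit 90 → met
6. excise tax filing 35 days ago vs limit 45 → met
7. liquor liability coverage $1,150,000 ≥ $1,150,000 → met
8. responsible-vendor training 34 days ago vs limit 30 → not met
9. managers with responsible-vendor certification 0 < 3 → not met
10. condition 'offers delivery' holds; hours-of-sale posting absent → not met
11. sale-to-minor violations in the past year 5 > 2 → not met
Not met: 7 of 11

7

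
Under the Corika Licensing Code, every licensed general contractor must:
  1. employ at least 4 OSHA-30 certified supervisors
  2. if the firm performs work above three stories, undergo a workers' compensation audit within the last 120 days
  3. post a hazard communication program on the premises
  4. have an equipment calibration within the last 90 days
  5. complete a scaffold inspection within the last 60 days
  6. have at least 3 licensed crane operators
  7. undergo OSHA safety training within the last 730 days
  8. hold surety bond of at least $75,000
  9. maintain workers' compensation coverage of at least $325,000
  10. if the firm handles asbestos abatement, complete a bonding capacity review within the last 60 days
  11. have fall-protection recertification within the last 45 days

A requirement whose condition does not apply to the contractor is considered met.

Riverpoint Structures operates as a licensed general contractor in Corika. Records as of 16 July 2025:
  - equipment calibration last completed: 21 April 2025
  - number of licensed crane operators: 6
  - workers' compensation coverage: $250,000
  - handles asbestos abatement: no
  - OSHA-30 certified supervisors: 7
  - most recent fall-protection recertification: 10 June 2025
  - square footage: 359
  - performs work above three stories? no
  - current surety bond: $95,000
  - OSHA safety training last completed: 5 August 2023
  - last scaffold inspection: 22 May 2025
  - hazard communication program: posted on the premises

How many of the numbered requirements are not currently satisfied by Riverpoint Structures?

1

1. OSHA-30 certified supervisors 7 ≥ 4 → met
2. condition 'performs work above three stories' does not hold → requirement n/a → met
3. hazard communication program present → met
4. equipment calibration 86 days ago vs limit 90 → met
5. scaffold inspection 55 days ago vs limit 60 → met
6. licensed crane operators 6 ≥ 3 → met
7. OSHA safety training 711 days ago vs limit 730 → met
8. surety bond $95,000 ≥ $75,000 → met
9. workers' compensation coverage $250,000 < $325,000 → not met
10. condition 'handles asbestos abatement' does not hold → requirement n/a → met
11. fall-protection recertification 36 days ago vs limit 45 → met
Not met: 1 of 11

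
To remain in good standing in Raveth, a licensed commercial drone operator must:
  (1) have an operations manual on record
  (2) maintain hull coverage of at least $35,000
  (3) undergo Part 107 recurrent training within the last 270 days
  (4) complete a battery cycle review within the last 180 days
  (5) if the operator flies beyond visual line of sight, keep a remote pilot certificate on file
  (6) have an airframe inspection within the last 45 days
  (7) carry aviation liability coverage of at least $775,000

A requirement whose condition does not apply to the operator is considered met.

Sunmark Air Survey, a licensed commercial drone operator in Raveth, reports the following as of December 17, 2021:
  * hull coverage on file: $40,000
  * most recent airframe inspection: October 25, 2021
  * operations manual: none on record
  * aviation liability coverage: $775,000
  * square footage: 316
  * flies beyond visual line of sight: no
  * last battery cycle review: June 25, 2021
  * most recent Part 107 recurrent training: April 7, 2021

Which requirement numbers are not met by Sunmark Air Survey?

1, 6

1. operations manual absent → not met
2. hull coverage $40,000 ≥ $35,000 → met
3. Part 107 recurrent training 254 days ago vs limit 270 → met
4. battery cycle review 175 days ago vs limit 180 → met
5. condition 'flies beyond visual line of sight' does not hold → requirement n/a → met
6. airframe inspection 53 days ago vs limit 45 → not met
7. aviation liability coverage $775,000 ≥ $775,000 → met
Not met: 1, 6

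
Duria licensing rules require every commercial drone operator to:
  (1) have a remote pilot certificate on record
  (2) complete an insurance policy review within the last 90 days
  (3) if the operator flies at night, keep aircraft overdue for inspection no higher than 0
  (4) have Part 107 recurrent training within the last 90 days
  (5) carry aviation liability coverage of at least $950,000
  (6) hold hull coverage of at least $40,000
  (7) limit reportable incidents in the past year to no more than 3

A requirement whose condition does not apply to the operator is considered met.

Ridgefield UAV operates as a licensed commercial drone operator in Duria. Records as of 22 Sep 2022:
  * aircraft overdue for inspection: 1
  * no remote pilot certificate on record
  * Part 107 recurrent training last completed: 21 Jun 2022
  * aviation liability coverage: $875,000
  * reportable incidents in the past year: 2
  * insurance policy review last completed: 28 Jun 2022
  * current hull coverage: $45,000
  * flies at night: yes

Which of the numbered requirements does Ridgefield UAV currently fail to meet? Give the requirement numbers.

1. remote pilot certificate absent → not met
2. insurance policy review 86 days ago vs limit 90 → met
3. condition 'flies at night' holds; aircraft overdue for inspection 1 > 0 → not met
4. Part 107 recurrent training 93 days ago vs limit 90 → not met
5. aviation liability coverage $875,000 < $950,000 → not met
6. hull coverage $45,000 ≥ $40,000 → met
7. reportable incidents in the past year 2 ≤ 3 → met
Not met: 1, 3, 4, 5

1, 3, 4, 5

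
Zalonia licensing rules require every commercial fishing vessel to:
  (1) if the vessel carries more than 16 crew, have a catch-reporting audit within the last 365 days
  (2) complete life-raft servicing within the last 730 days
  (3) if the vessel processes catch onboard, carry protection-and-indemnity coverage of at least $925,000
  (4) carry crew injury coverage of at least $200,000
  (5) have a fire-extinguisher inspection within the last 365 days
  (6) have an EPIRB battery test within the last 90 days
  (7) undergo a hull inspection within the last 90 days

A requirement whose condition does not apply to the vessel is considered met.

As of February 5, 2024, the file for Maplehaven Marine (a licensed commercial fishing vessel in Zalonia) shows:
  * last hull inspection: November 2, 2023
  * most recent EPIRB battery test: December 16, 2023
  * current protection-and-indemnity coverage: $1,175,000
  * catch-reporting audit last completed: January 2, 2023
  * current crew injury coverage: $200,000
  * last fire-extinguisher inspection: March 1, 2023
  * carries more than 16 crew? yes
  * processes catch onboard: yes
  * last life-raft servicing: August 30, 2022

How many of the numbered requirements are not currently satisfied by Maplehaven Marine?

2

1. condition 'carries more than 16 crew' holds; catch-reporting audit 399 days ago vs limit 365 → not met
2. life-raft servicing 524 days ago vs limit 730 → met
3. condition 'processes catch onboard' holds; protection-and-indemnity coverage $1,175,000 ≥ $925,000 → met
4. crew injury coverage $200,000 ≥ $200,000 → met
5. fire-extinguisher inspection 341 days ago vs limit 365 → met
6. EPIRB battery test 51 days ago vs limit 90 → met
7. hull inspection 95 days ago vs limit 90 → not met
Not met: 2 of 7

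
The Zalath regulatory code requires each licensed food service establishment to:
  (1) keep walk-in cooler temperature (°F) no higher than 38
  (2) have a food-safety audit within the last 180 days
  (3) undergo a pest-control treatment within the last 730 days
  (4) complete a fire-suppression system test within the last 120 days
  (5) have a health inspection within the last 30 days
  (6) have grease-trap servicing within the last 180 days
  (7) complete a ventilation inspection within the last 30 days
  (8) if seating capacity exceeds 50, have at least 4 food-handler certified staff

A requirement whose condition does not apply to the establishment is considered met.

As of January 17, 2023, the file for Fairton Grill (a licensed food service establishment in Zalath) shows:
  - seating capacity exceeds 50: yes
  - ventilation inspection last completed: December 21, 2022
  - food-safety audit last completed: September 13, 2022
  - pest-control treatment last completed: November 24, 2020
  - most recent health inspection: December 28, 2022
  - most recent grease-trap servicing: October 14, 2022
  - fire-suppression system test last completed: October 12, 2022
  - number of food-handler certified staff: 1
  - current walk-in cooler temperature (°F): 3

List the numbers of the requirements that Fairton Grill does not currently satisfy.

1. walk-in cooler temperature (°F) 3 ≤ 38 → met
2. food-safety audit 126 days ago vs limit 180 → met
3. pest-control treatment 784 days ago vs limit 730 → not met
4. fire-suppression system test 97 days ago vs limit 120 → met
5. health inspection 20 days ago vs limit 30 → met
6. grease-trap servicing 95 days ago vs limit 180 → met
7. ventilation inspection 27 days ago vs limit 30 → met
8. condition 'seating capacity exceeds 50' holds; food-handler certified staff 1 < 4 → not met
Not met: 3, 8

3, 8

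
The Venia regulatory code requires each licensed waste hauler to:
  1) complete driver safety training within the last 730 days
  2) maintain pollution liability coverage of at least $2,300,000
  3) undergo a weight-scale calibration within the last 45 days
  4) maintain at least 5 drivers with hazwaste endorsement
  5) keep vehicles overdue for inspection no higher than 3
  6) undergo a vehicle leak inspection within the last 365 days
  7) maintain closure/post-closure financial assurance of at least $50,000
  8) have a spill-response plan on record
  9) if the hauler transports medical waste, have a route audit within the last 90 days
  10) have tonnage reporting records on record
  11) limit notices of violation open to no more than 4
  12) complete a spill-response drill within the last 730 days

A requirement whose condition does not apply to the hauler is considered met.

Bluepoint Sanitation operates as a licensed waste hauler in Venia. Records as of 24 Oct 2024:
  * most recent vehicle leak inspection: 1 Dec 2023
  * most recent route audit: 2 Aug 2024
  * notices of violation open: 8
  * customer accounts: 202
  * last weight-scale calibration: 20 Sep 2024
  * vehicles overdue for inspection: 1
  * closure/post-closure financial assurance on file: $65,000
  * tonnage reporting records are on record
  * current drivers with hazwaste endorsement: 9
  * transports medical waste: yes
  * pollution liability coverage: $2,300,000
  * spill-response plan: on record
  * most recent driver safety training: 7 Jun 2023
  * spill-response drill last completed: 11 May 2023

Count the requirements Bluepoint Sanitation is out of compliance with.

1

1. driver safety training 505 days ago vs limit 730 → met
2. pollution liability coverage $2,300,000 ≥ $2,300,000 → met
3. weight-scale calibration 34 days ago vs limit 45 → met
4. drivers with hazwaste endorsement 9 ≥ 5 → met
5. vehicles overdue for inspection 1 ≤ 3 → met
6. vehicle leak inspection 328 days ago vs limit 365 → met
7. closure/post-closure financial assurance $65,000 ≥ $50,000 → met
8. spill-response plan present → met
9. condition 'transports medical waste' holds; route audit 83 days ago vs limit 90 → met
10. tonnage reporting records present → met
11. notices of violation open 8 > 4 → not met
12. spill-response drill 532 days ago vs limit 730 → met
Not met: 1 of 12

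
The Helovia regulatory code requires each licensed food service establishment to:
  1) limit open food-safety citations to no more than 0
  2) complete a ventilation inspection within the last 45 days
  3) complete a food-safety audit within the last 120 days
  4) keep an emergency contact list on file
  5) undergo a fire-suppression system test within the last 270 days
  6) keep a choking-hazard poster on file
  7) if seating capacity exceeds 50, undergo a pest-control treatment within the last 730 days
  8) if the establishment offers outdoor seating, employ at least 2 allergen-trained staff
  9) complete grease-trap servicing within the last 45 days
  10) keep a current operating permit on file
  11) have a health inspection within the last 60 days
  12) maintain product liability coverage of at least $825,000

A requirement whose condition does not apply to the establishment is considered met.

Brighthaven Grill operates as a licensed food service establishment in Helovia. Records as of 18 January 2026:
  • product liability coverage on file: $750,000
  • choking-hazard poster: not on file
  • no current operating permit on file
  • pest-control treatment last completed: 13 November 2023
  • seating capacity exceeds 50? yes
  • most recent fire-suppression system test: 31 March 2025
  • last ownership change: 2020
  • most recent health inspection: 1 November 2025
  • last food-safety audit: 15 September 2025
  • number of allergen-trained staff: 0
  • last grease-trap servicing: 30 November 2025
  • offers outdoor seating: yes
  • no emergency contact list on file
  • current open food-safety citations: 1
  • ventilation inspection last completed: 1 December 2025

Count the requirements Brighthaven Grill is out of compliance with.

12

1. open food-safety citations 1 > 0 → not met
2. ventilation inspection 48 days ago vs limit 45 → not met
3. food-safety audit 125 days ago vs limit 120 → not met
4. emergency contact list absent → not met
5. fire-suppression system test 293 days ago vs limit 270 → not met
6. choking-hazard poster absent → not met
7. condition 'seating capacity exceeds 50' holds; pest-control treatment 797 days ago vs limit 730 → not met
8. condition 'offers outdoor seating' holds; allergen-trained staff 0 < 2 → not met
9. grease-trap servicing 49 days ago vs limit 45 → not met
10. current operating permit absent → not met
11. health inspection 78 days ago vs limit 60 → not met
12. product liability coverage $750,000 < $825,000 → not met
Not met: 12 of 12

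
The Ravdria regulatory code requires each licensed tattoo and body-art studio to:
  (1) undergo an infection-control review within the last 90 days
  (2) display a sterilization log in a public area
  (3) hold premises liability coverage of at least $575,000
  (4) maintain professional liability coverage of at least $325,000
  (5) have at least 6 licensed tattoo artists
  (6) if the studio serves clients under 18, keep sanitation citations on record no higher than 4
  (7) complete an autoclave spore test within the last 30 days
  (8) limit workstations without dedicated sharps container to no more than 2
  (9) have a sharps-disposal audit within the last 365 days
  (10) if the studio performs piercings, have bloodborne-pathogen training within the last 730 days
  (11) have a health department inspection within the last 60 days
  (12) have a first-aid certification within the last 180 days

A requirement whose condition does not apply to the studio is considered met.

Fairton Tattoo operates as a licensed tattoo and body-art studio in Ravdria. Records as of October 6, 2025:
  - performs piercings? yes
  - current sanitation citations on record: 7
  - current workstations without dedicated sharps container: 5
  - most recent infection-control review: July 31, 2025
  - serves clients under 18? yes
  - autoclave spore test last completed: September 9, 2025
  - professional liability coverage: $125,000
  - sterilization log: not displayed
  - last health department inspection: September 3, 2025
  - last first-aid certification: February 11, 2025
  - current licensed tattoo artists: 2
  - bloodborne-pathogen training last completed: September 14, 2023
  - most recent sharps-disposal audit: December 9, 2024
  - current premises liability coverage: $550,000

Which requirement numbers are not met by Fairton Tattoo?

1. infection-control review 67 days ago vs limit 90 → met
2. sterilization log absent → not met
3. premises liability coverage $550,000 < $575,000 → not met
4. professional liability coverage $125,000 < $325,000 → not met
5. licensed tattoo artists 2 < 6 → not met
6. condition 'serves clients under 18' holds; sanitation citations on record 7 > 4 → not met
7. autoclave spore test 27 days ago vs limit 30 → met
8. workstations without dedicated sharps container 5 > 2 → not met
9. sharps-disposal audit 301 days ago vs limit 365 → met
10. condition 'performs piercings' holds; bloodborne-pathogen training 753 days ago vs limit 730 → not met
11. health department inspection 33 days ago vs limit 60 → met
12. first-aid certification 237 days ago vs limit 180 → not met
Not met: 2, 3, 4, 5, 6, 8, 10, 12

2, 3, 4, 5, 6, 8, 10, 12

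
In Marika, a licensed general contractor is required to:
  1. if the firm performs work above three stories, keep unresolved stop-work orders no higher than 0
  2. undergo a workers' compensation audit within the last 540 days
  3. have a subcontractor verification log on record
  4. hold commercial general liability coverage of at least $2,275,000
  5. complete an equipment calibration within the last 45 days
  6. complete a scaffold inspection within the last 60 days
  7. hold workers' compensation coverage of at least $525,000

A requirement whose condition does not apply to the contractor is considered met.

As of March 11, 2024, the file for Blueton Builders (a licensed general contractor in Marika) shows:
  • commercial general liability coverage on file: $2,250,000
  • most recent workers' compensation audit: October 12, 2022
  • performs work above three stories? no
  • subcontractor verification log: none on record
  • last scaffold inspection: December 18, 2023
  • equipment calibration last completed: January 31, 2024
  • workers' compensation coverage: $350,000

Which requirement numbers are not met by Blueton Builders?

1. condition 'performs work above three stories' does not hold → requirement n/a → met
2. workers' compensation audit 516 days ago vs limit 540 → met
3. subcontractor verification log absent → not met
4. commercial general liability coverage $2,250,000 < $2,275,000 → not met
5. equipment calibration 40 days ago vs limit 45 → met
6. scaffold inspection 84 days ago vs limit 60 → not met
7. workers' compensation coverage $350,000 < $525,000 → not met
Not met: 3, 4, 6, 7

3, 4, 6, 7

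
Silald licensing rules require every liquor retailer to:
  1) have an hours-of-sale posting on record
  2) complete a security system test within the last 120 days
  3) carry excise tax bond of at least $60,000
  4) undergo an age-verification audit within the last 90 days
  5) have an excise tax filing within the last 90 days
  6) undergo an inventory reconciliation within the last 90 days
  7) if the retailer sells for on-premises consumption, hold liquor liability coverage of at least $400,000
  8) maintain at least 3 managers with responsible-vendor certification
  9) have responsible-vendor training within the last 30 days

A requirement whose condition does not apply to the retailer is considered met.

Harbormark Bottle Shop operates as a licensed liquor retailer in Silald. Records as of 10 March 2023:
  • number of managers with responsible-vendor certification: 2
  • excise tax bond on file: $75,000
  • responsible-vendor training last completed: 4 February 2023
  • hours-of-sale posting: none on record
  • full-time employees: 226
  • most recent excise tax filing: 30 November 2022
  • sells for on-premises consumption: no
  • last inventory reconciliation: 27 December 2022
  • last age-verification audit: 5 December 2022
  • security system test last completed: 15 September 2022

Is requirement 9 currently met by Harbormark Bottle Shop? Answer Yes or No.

No

9. responsible-vendor training 34 days ago vs limit 30 → not met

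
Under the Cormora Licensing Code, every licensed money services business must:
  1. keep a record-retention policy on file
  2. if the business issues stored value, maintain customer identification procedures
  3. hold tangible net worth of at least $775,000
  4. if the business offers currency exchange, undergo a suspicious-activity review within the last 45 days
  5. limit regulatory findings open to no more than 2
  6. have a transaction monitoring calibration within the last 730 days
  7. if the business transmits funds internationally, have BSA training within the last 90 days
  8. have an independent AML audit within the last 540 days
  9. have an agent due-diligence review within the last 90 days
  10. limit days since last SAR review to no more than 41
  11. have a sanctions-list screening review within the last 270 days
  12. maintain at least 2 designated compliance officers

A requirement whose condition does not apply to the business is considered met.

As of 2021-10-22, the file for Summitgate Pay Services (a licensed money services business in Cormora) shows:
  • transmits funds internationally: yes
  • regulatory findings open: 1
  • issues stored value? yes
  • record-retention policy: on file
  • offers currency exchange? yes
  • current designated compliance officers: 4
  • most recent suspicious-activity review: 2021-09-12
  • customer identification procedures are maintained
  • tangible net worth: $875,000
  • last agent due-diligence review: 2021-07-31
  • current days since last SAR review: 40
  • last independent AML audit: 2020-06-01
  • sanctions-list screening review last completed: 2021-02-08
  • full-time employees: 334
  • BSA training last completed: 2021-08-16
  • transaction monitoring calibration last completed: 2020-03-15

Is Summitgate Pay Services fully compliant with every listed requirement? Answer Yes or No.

Yes

1. record-retention policy present → met
2. condition 'issues stored value' holds; customer identification procedures present → met
3. tangible net worth $875,000 ≥ $775,000 → met
4. condition 'offers currency exchange' holds; suspicious-activity review 40 days ago vs limit 45 → met
5. regulatory findings open 1 ≤ 2 → met
6. transaction monitoring calibration 586 days ago vs limit 730 → met
7. condition 'transmits funds internationally' holds; BSA training 67 days ago vs limit 90 → met
8. independent AML audit 508 days ago vs limit 540 → met
9. agent due-diligence review 83 days ago vs limit 90 → met
10. days since last SAR review 40 ≤ 41 → met
11. sanctions-list screening review 256 days ago vs limit 270 → met
12. designated compliance officers 4 ≥ 2 → met
All met.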